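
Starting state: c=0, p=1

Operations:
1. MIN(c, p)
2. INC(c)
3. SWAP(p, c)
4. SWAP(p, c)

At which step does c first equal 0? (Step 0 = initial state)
Step 0

Tracing c:
Initial: c = 0 ← first occurrence
After step 1: c = 0
After step 2: c = 1
After step 3: c = 1
After step 4: c = 1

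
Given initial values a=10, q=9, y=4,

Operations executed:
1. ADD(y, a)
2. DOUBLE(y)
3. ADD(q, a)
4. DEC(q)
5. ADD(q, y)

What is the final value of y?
y = 28

Tracing execution:
Step 1: ADD(y, a) → y = 14
Step 2: DOUBLE(y) → y = 28
Step 3: ADD(q, a) → y = 28
Step 4: DEC(q) → y = 28
Step 5: ADD(q, y) → y = 28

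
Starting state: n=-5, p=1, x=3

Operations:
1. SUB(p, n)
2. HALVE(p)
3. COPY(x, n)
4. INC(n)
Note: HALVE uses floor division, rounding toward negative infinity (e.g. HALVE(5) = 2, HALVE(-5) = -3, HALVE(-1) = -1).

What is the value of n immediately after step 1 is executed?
n = -5

Tracing n through execution:
Initial: n = -5
After step 1 (SUB(p, n)): n = -5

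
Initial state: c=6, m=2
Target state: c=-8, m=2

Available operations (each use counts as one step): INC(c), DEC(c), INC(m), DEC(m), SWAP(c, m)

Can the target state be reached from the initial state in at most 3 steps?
No

The target state cannot be reached within 3 steps.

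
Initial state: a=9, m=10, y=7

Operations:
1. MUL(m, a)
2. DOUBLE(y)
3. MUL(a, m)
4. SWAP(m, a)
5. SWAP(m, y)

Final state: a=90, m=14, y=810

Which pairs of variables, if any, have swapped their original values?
None

Comparing initial and final values:
m: 10 → 14
a: 9 → 90
y: 7 → 810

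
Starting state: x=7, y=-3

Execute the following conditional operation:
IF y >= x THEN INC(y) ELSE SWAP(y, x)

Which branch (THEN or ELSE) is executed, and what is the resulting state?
Branch: ELSE, Final state: x=-3, y=7

Evaluating condition: y >= x
y = -3, x = 7
Condition is False, so ELSE branch executes
After SWAP(y, x): x=-3, y=7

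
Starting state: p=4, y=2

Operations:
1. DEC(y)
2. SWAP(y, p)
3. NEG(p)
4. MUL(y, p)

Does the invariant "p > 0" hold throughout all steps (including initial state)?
No, violated after step 3

The invariant is violated after step 3.

State at each step:
Initial: p=4, y=2
After step 1: p=4, y=1
After step 2: p=1, y=4
After step 3: p=-1, y=4
After step 4: p=-1, y=-4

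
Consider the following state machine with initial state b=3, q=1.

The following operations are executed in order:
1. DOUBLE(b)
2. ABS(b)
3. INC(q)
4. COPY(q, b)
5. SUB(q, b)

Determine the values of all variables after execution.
{b: 6, q: 0}

Step-by-step execution:
Initial: b=3, q=1
After step 1 (DOUBLE(b)): b=6, q=1
After step 2 (ABS(b)): b=6, q=1
After step 3 (INC(q)): b=6, q=2
After step 4 (COPY(q, b)): b=6, q=6
After step 5 (SUB(q, b)): b=6, q=0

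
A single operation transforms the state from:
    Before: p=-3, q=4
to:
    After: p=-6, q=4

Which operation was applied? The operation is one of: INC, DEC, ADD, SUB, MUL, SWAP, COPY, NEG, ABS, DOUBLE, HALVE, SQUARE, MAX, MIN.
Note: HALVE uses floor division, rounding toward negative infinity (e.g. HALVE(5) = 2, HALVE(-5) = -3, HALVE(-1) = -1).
DOUBLE(p)

Analyzing the change:
Before: p=-3, q=4
After: p=-6, q=4
Variable p changed from -3 to -6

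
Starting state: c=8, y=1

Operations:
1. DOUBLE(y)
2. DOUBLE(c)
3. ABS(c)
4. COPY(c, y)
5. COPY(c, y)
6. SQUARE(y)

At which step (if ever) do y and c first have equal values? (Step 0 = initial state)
Step 4

y and c first become equal after step 4.

Comparing values at each step:
Initial: y=1, c=8
After step 1: y=2, c=8
After step 2: y=2, c=16
After step 3: y=2, c=16
After step 4: y=2, c=2 ← equal!
After step 5: y=2, c=2 ← equal!
After step 6: y=4, c=2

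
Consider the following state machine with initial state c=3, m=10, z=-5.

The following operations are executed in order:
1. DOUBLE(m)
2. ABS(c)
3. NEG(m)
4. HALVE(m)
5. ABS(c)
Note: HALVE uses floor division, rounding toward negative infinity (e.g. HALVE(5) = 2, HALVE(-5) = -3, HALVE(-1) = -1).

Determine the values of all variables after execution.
{c: 3, m: -10, z: -5}

Step-by-step execution:
Initial: c=3, m=10, z=-5
After step 1 (DOUBLE(m)): c=3, m=20, z=-5
After step 2 (ABS(c)): c=3, m=20, z=-5
After step 3 (NEG(m)): c=3, m=-20, z=-5
After step 4 (HALVE(m)): c=3, m=-10, z=-5
After step 5 (ABS(c)): c=3, m=-10, z=-5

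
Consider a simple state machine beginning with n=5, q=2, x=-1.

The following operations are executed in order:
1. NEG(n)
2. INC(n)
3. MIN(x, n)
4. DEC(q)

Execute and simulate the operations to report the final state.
{n: -4, q: 1, x: -4}

Step-by-step execution:
Initial: n=5, q=2, x=-1
After step 1 (NEG(n)): n=-5, q=2, x=-1
After step 2 (INC(n)): n=-4, q=2, x=-1
After step 3 (MIN(x, n)): n=-4, q=2, x=-4
After step 4 (DEC(q)): n=-4, q=1, x=-4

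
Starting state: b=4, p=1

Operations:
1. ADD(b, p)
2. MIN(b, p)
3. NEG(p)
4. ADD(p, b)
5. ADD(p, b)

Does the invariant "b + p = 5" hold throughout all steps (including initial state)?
No, violated after step 1

The invariant is violated after step 1.

State at each step:
Initial: b=4, p=1
After step 1: b=5, p=1
After step 2: b=1, p=1
After step 3: b=1, p=-1
After step 4: b=1, p=0
After step 5: b=1, p=1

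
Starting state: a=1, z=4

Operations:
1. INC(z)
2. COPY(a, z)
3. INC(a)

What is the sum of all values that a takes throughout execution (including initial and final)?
13

Values of a at each step:
Initial: a = 1
After step 1: a = 1
After step 2: a = 5
After step 3: a = 6
Sum = 1 + 1 + 5 + 6 = 13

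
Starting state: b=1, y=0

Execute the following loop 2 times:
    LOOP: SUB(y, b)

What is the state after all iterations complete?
b=1, y=-2

Iteration trace:
Start: b=1, y=0
After iteration 1: b=1, y=-1
After iteration 2: b=1, y=-2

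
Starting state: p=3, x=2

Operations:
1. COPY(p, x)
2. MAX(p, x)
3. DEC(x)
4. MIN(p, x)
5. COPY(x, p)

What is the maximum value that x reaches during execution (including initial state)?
2

Values of x at each step:
Initial: x = 2 ← maximum
After step 1: x = 2
After step 2: x = 2
After step 3: x = 1
After step 4: x = 1
After step 5: x = 1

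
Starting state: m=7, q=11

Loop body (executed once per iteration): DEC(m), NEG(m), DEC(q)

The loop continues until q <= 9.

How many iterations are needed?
2

Tracing iterations:
Initial: m=7, q=11
After iteration 1: m=-6, q=10
After iteration 2: m=7, q=9
q <= 9 now holds, so the loop exits after 2 iterations.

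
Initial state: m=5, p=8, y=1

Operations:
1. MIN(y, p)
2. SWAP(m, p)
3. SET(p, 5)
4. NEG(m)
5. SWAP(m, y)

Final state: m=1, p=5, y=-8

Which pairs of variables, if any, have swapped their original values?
None

Comparing initial and final values:
m: 5 → 1
p: 8 → 5
y: 1 → -8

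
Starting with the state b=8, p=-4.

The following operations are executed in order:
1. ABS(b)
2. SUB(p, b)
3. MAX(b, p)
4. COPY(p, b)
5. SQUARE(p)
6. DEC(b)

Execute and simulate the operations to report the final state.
{b: 7, p: 64}

Step-by-step execution:
Initial: b=8, p=-4
After step 1 (ABS(b)): b=8, p=-4
After step 2 (SUB(p, b)): b=8, p=-12
After step 3 (MAX(b, p)): b=8, p=-12
After step 4 (COPY(p, b)): b=8, p=8
After step 5 (SQUARE(p)): b=8, p=64
After step 6 (DEC(b)): b=7, p=64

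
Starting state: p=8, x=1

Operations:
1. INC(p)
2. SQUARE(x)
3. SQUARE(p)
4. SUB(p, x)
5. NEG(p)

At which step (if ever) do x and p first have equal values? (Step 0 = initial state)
Never

x and p never become equal during execution.

Comparing values at each step:
Initial: x=1, p=8
After step 1: x=1, p=9
After step 2: x=1, p=9
After step 3: x=1, p=81
After step 4: x=1, p=80
After step 5: x=1, p=-80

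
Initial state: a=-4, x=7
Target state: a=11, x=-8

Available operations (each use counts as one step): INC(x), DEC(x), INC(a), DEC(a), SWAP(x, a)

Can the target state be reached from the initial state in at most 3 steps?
No

The target state cannot be reached within 3 steps.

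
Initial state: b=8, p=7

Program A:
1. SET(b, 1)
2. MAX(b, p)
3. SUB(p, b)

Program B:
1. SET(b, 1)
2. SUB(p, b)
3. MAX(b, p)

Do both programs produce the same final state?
No

Program A final state: b=7, p=0
Program B final state: b=6, p=6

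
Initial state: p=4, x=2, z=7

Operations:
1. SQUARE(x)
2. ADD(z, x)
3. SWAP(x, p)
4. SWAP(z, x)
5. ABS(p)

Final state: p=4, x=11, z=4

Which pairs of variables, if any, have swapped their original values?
None

Comparing initial and final values:
p: 4 → 4
x: 2 → 11
z: 7 → 4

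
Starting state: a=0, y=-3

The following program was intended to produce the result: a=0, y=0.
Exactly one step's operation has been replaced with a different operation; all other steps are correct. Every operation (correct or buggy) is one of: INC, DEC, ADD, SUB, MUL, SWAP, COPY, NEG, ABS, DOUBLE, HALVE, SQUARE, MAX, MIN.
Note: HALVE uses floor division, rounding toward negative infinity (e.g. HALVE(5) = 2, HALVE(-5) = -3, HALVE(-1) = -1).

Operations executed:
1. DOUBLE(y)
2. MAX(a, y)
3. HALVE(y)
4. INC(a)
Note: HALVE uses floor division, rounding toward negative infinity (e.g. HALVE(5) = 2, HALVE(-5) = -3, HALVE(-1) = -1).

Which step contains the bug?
Step 4

Trace with buggy code:
Initial: a=0, y=-3
After step 1: a=0, y=-6
After step 2: a=0, y=-6
After step 3: a=0, y=-3
After step 4: a=1, y=-3
Actual final a=1, y=-3 ≠ expected a=0, y=0.
Step 4 is the only position where a single-operation replacement can produce the expected result.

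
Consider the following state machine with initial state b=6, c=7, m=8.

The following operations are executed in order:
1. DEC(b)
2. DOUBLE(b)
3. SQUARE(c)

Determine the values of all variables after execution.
{b: 10, c: 49, m: 8}

Step-by-step execution:
Initial: b=6, c=7, m=8
After step 1 (DEC(b)): b=5, c=7, m=8
After step 2 (DOUBLE(b)): b=10, c=7, m=8
After step 3 (SQUARE(c)): b=10, c=49, m=8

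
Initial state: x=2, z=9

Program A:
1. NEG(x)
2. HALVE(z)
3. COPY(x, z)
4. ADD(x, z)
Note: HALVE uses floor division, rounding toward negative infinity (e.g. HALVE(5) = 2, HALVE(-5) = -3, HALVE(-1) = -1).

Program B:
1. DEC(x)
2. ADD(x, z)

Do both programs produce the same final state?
No

Program A final state: x=8, z=4
Program B final state: x=10, z=9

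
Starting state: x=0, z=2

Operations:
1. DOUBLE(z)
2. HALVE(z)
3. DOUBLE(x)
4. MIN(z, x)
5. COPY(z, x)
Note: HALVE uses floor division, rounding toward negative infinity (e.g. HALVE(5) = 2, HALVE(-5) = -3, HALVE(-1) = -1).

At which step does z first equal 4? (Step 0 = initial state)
Step 1

Tracing z:
Initial: z = 2
After step 1: z = 4 ← first occurrence
After step 2: z = 2
After step 3: z = 2
After step 4: z = 0
After step 5: z = 0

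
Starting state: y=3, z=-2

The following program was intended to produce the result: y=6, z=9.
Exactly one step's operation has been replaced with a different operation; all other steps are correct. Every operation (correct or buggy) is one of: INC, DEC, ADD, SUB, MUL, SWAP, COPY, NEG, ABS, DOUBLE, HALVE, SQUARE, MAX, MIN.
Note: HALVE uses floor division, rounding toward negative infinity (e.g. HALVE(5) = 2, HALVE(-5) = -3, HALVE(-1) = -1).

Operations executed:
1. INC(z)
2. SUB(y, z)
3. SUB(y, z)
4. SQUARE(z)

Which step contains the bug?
Step 2

Trace with buggy code:
Initial: y=3, z=-2
After step 1: y=3, z=-1
After step 2: y=4, z=-1
After step 3: y=5, z=-1
After step 4: y=5, z=1
Actual final y=5, z=1 ≠ expected y=6, z=9.
Step 2 is the only position where a single-operation replacement can produce the expected result.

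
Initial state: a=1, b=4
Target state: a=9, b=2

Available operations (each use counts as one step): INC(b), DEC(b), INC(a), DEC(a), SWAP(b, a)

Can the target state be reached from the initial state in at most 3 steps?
No

The target state cannot be reached within 3 steps.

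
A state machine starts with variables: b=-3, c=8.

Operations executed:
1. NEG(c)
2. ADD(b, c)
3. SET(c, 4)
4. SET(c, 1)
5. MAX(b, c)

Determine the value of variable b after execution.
b = 1

Tracing execution:
Step 1: NEG(c) → b = -3
Step 2: ADD(b, c) → b = -11
Step 3: SET(c, 4) → b = -11
Step 4: SET(c, 1) → b = -11
Step 5: MAX(b, c) → b = 1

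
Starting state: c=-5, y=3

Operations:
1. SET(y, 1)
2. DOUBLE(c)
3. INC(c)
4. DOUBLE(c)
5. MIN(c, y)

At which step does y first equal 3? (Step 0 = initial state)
Step 0

Tracing y:
Initial: y = 3 ← first occurrence
After step 1: y = 1
After step 2: y = 1
After step 3: y = 1
After step 4: y = 1
After step 5: y = 1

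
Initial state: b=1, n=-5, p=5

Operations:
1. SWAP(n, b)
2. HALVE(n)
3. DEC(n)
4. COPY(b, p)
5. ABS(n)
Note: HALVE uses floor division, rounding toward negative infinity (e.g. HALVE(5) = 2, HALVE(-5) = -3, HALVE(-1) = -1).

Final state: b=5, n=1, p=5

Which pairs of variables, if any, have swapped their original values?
None

Comparing initial and final values:
p: 5 → 5
b: 1 → 5
n: -5 → 1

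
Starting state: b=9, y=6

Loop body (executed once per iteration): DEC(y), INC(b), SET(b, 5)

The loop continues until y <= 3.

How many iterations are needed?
3

Tracing iterations:
Initial: b=9, y=6
After iteration 1: b=5, y=5
After iteration 2: b=5, y=4
After iteration 3: b=5, y=3
y <= 3 now holds, so the loop exits after 3 iterations.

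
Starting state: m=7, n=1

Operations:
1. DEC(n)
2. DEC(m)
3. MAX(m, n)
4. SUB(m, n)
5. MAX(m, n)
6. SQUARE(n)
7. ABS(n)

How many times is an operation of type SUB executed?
1

Counting SUB operations:
Step 4: SUB(m, n) ← SUB
Total: 1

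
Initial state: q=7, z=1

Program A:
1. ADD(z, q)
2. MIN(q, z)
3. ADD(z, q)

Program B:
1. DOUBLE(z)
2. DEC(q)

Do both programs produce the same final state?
No

Program A final state: q=7, z=15
Program B final state: q=6, z=2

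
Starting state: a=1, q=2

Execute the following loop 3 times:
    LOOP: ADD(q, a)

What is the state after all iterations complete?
a=1, q=5

Iteration trace:
Start: a=1, q=2
After iteration 1: a=1, q=3
After iteration 2: a=1, q=4
After iteration 3: a=1, q=5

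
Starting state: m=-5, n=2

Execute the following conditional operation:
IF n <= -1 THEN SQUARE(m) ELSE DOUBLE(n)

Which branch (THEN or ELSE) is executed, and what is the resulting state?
Branch: ELSE, Final state: m=-5, n=4

Evaluating condition: n <= -1
n = 2
Condition is False, so ELSE branch executes
After DOUBLE(n): m=-5, n=4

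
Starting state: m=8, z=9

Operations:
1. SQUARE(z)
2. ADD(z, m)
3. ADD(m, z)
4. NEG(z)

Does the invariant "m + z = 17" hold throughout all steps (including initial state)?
No, violated after step 1

The invariant is violated after step 1.

State at each step:
Initial: m=8, z=9
After step 1: m=8, z=81
After step 2: m=8, z=89
After step 3: m=97, z=89
After step 4: m=97, z=-89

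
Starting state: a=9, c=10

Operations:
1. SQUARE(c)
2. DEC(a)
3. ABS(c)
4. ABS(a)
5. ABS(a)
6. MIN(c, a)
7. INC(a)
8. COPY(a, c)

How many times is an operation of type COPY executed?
1

Counting COPY operations:
Step 8: COPY(a, c) ← COPY
Total: 1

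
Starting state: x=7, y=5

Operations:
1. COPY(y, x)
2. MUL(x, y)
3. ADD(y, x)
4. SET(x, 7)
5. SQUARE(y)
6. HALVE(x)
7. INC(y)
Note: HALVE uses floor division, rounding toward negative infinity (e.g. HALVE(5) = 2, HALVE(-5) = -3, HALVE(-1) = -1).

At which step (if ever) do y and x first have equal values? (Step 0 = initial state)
Step 1

y and x first become equal after step 1.

Comparing values at each step:
Initial: y=5, x=7
After step 1: y=7, x=7 ← equal!
After step 2: y=7, x=49
After step 3: y=56, x=49
After step 4: y=56, x=7
After step 5: y=3136, x=7
After step 6: y=3136, x=3
After step 7: y=3137, x=3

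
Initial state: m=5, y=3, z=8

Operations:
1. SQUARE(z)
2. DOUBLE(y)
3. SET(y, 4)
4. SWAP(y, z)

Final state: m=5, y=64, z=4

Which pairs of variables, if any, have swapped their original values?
None

Comparing initial and final values:
z: 8 → 4
y: 3 → 64
m: 5 → 5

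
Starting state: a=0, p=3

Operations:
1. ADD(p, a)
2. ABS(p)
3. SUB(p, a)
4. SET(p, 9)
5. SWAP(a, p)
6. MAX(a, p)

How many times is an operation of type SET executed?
1

Counting SET operations:
Step 4: SET(p, 9) ← SET
Total: 1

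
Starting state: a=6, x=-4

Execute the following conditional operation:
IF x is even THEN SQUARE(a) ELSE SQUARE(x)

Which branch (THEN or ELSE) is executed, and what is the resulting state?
Branch: THEN, Final state: a=36, x=-4

Evaluating condition: x is even
Condition is True, so THEN branch executes
After SQUARE(a): a=36, x=-4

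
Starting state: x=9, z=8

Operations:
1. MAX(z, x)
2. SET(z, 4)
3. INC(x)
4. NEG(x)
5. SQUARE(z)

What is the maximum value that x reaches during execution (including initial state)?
10

Values of x at each step:
Initial: x = 9
After step 1: x = 9
After step 2: x = 9
After step 3: x = 10 ← maximum
After step 4: x = -10
After step 5: x = -10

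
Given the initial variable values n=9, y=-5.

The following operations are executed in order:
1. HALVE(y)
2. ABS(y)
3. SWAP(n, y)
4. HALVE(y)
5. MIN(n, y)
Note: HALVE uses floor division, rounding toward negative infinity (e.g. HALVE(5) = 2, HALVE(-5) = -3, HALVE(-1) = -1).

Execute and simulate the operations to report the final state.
{n: 3, y: 4}

Step-by-step execution:
Initial: n=9, y=-5
After step 1 (HALVE(y)): n=9, y=-3
After step 2 (ABS(y)): n=9, y=3
After step 3 (SWAP(n, y)): n=3, y=9
After step 4 (HALVE(y)): n=3, y=4
After step 5 (MIN(n, y)): n=3, y=4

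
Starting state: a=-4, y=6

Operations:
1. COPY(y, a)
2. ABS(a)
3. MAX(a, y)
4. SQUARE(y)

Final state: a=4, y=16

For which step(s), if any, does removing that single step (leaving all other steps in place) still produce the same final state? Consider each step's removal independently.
Step(s) 3

Testing removal of each single step:
Without step 1: final = a=6, y=36 (different)
Without step 2: final = a=-4, y=16 (different)
Without step 3: final = a=4, y=16 (same)
Without step 4: final = a=4, y=-4 (different)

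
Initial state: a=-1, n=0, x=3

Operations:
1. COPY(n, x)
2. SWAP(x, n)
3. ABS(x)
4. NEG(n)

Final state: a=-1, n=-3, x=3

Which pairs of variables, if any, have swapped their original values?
None

Comparing initial and final values:
a: -1 → -1
n: 0 → -3
x: 3 → 3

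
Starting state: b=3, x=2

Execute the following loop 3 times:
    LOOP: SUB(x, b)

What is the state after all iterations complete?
b=3, x=-7

Iteration trace:
Start: b=3, x=2
After iteration 1: b=3, x=-1
After iteration 2: b=3, x=-4
After iteration 3: b=3, x=-7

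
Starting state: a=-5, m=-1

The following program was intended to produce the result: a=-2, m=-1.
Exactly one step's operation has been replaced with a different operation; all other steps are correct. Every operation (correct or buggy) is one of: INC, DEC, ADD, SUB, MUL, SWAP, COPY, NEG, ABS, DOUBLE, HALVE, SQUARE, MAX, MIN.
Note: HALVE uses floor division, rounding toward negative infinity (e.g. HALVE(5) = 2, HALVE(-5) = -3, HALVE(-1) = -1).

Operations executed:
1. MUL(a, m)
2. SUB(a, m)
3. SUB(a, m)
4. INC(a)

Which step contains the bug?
Step 1

Trace with buggy code:
Initial: a=-5, m=-1
After step 1: a=5, m=-1
After step 2: a=6, m=-1
After step 3: a=7, m=-1
After step 4: a=8, m=-1
Actual final a=8, m=-1 ≠ expected a=-2, m=-1.
Step 1 is the only position where a single-operation replacement can produce the expected result.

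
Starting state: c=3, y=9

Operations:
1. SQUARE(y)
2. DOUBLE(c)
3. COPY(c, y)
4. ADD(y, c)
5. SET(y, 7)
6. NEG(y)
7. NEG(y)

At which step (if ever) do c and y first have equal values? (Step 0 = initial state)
Step 3

c and y first become equal after step 3.

Comparing values at each step:
Initial: c=3, y=9
After step 1: c=3, y=81
After step 2: c=6, y=81
After step 3: c=81, y=81 ← equal!
After step 4: c=81, y=162
After step 5: c=81, y=7
After step 6: c=81, y=-7
After step 7: c=81, y=7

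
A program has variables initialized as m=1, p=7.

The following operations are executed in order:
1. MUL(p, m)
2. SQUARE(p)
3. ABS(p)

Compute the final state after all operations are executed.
{m: 1, p: 49}

Step-by-step execution:
Initial: m=1, p=7
After step 1 (MUL(p, m)): m=1, p=7
After step 2 (SQUARE(p)): m=1, p=49
After step 3 (ABS(p)): m=1, p=49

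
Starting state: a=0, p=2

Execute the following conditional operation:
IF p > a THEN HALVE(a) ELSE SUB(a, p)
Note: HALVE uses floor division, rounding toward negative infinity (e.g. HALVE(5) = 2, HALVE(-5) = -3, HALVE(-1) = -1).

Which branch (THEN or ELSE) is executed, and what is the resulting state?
Branch: THEN, Final state: a=0, p=2

Evaluating condition: p > a
p = 2, a = 0
Condition is True, so THEN branch executes
After HALVE(a): a=0, p=2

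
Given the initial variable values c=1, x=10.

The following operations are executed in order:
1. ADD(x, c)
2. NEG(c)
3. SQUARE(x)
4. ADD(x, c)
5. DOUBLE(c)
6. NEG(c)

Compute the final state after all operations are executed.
{c: 2, x: 120}

Step-by-step execution:
Initial: c=1, x=10
After step 1 (ADD(x, c)): c=1, x=11
After step 2 (NEG(c)): c=-1, x=11
After step 3 (SQUARE(x)): c=-1, x=121
After step 4 (ADD(x, c)): c=-1, x=120
After step 5 (DOUBLE(c)): c=-2, x=120
After step 6 (NEG(c)): c=2, x=120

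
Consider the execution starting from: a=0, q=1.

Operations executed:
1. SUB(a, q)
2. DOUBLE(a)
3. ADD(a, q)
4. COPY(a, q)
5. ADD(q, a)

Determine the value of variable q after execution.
q = 2

Tracing execution:
Step 1: SUB(a, q) → q = 1
Step 2: DOUBLE(a) → q = 1
Step 3: ADD(a, q) → q = 1
Step 4: COPY(a, q) → q = 1
Step 5: ADD(q, a) → q = 2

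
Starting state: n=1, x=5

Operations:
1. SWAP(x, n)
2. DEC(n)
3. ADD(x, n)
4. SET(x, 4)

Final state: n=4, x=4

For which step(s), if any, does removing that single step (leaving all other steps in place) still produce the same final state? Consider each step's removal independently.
Step(s) 3

Testing removal of each single step:
Without step 1: final = n=0, x=4 (different)
Without step 2: final = n=5, x=4 (different)
Without step 3: final = n=4, x=4 (same)
Without step 4: final = n=4, x=5 (different)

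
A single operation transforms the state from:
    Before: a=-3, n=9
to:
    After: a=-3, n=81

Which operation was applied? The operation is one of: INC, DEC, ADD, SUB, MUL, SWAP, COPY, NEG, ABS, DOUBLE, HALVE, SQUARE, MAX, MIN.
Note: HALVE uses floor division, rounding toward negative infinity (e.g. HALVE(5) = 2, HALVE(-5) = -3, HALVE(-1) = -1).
SQUARE(n)

Analyzing the change:
Before: a=-3, n=9
After: a=-3, n=81
Variable n changed from 9 to 81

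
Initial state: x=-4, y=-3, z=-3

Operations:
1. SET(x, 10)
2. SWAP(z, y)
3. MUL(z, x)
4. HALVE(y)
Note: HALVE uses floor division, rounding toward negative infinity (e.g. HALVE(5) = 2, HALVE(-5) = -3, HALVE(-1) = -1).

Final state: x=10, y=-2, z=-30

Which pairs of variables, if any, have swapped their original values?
None

Comparing initial and final values:
y: -3 → -2
z: -3 → -30
x: -4 → 10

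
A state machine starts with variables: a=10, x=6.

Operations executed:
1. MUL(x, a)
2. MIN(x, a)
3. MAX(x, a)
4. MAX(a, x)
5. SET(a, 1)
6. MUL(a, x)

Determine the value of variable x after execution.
x = 10

Tracing execution:
Step 1: MUL(x, a) → x = 60
Step 2: MIN(x, a) → x = 10
Step 3: MAX(x, a) → x = 10
Step 4: MAX(a, x) → x = 10
Step 5: SET(a, 1) → x = 10
Step 6: MUL(a, x) → x = 10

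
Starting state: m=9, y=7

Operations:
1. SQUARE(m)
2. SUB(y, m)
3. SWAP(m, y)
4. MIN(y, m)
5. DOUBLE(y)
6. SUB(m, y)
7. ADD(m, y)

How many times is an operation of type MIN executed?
1

Counting MIN operations:
Step 4: MIN(y, m) ← MIN
Total: 1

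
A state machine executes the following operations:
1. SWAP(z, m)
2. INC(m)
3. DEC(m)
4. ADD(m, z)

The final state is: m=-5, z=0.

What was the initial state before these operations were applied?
m=0, z=-5

Working backwards:
Final state: m=-5, z=0
Before step 4 (ADD(m, z)): m=-5, z=0
Before step 3 (DEC(m)): m=-4, z=0
Before step 2 (INC(m)): m=-5, z=0
Before step 1 (SWAP(z, m)): m=0, z=-5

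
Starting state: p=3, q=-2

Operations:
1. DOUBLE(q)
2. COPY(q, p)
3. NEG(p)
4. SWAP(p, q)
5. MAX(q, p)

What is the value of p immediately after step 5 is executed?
p = 3

Tracing p through execution:
Initial: p = 3
After step 1 (DOUBLE(q)): p = 3
After step 2 (COPY(q, p)): p = 3
After step 3 (NEG(p)): p = -3
After step 4 (SWAP(p, q)): p = 3
After step 5 (MAX(q, p)): p = 3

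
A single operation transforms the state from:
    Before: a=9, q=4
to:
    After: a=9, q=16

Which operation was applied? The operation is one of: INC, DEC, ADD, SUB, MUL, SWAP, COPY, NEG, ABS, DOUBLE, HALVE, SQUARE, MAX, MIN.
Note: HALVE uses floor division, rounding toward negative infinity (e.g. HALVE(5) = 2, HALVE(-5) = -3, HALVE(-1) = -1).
SQUARE(q)

Analyzing the change:
Before: a=9, q=4
After: a=9, q=16
Variable q changed from 4 to 16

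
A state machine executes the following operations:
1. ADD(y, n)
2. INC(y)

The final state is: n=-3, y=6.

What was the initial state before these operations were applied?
n=-3, y=8

Working backwards:
Final state: n=-3, y=6
Before step 2 (INC(y)): n=-3, y=5
Before step 1 (ADD(y, n)): n=-3, y=8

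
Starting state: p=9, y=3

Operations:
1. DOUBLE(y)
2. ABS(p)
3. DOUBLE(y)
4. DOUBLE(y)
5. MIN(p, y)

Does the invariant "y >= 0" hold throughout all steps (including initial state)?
Yes

The invariant holds at every step.

State at each step:
Initial: p=9, y=3
After step 1: p=9, y=6
After step 2: p=9, y=6
After step 3: p=9, y=12
After step 4: p=9, y=24
After step 5: p=9, y=24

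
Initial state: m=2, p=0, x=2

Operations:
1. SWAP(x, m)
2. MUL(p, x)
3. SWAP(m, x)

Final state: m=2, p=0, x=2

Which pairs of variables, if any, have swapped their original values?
None

Comparing initial and final values:
x: 2 → 2
p: 0 → 0
m: 2 → 2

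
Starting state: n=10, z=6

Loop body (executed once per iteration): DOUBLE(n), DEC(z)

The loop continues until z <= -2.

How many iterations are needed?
8

Tracing iterations:
Initial: n=10, z=6
After iteration 1: n=20, z=5
After iteration 2: n=40, z=4
After iteration 3: n=80, z=3
After iteration 4: n=160, z=2
After iteration 5: n=320, z=1
After iteration 6: n=640, z=0
After iteration 7: n=1280, z=-1
After iteration 8: n=2560, z=-2
z <= -2 now holds, so the loop exits after 8 iterations.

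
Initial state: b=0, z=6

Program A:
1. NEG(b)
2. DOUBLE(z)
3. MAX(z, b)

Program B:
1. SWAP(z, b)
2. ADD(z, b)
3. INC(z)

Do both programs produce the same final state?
No

Program A final state: b=0, z=12
Program B final state: b=6, z=7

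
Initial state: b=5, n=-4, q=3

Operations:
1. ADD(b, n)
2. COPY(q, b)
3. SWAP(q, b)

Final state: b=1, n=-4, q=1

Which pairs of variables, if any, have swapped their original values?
None

Comparing initial and final values:
n: -4 → -4
b: 5 → 1
q: 3 → 1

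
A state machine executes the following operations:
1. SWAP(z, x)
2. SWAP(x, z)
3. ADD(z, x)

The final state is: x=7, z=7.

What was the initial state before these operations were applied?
x=7, z=0

Working backwards:
Final state: x=7, z=7
Before step 3 (ADD(z, x)): x=7, z=0
Before step 2 (SWAP(x, z)): x=0, z=7
Before step 1 (SWAP(z, x)): x=7, z=0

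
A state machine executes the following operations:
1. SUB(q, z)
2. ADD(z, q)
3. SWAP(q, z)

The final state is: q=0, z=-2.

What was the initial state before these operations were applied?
q=0, z=2

Working backwards:
Final state: q=0, z=-2
Before step 3 (SWAP(q, z)): q=-2, z=0
Before step 2 (ADD(z, q)): q=-2, z=2
Before step 1 (SUB(q, z)): q=0, z=2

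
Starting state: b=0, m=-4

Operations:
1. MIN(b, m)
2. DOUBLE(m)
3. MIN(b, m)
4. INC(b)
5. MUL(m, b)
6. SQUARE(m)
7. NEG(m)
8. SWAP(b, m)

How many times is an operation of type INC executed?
1

Counting INC operations:
Step 4: INC(b) ← INC
Total: 1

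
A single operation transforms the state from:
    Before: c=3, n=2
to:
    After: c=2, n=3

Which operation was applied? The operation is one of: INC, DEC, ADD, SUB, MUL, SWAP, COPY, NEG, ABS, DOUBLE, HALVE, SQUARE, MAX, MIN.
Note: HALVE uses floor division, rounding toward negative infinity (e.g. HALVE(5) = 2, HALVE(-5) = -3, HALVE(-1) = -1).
SWAP(n, c)

Analyzing the change:
Before: c=3, n=2
After: c=2, n=3
Variable n changed from 2 to 3
Variable c changed from 3 to 2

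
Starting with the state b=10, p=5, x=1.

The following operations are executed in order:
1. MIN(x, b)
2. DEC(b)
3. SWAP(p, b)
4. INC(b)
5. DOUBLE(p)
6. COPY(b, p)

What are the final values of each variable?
{b: 18, p: 18, x: 1}

Step-by-step execution:
Initial: b=10, p=5, x=1
After step 1 (MIN(x, b)): b=10, p=5, x=1
After step 2 (DEC(b)): b=9, p=5, x=1
After step 3 (SWAP(p, b)): b=5, p=9, x=1
After step 4 (INC(b)): b=6, p=9, x=1
After step 5 (DOUBLE(p)): b=6, p=18, x=1
After step 6 (COPY(b, p)): b=18, p=18, x=1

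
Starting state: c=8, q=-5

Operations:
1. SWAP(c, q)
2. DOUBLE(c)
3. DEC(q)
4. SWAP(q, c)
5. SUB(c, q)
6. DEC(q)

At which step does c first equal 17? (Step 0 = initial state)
Step 5

Tracing c:
Initial: c = 8
After step 1: c = -5
After step 2: c = -10
After step 3: c = -10
After step 4: c = 7
After step 5: c = 17 ← first occurrence
After step 6: c = 17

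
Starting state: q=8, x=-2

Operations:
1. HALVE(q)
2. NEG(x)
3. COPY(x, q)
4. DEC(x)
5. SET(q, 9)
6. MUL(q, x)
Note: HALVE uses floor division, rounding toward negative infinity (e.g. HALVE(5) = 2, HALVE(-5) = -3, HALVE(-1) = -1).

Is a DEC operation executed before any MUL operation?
Yes

First DEC: step 4
First MUL: step 6
Since 4 < 6, DEC comes first.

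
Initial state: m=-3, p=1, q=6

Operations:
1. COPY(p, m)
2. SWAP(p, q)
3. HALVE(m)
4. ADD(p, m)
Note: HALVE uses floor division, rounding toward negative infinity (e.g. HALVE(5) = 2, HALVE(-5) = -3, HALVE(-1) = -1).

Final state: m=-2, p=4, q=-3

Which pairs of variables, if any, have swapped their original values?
None

Comparing initial and final values:
q: 6 → -3
m: -3 → -2
p: 1 → 4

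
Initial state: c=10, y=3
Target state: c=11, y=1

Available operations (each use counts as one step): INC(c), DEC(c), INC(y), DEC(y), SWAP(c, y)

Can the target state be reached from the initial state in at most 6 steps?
Yes

Path (3 steps): INC(c) → DEC(y) → DEC(y)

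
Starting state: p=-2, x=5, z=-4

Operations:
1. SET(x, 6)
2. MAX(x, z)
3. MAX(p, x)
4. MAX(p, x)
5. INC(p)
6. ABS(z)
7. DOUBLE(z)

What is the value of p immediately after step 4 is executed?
p = 6

Tracing p through execution:
Initial: p = -2
After step 1 (SET(x, 6)): p = -2
After step 2 (MAX(x, z)): p = -2
After step 3 (MAX(p, x)): p = 6
After step 4 (MAX(p, x)): p = 6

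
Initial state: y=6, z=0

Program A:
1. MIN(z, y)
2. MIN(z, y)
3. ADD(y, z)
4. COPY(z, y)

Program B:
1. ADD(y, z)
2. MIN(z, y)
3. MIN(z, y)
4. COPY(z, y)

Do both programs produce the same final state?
Yes

Program A final state: y=6, z=6
Program B final state: y=6, z=6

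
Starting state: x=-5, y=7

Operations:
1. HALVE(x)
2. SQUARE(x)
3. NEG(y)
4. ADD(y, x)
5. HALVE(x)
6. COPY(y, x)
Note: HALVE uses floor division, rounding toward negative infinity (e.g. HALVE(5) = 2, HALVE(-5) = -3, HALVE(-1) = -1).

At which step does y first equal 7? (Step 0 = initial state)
Step 0

Tracing y:
Initial: y = 7 ← first occurrence
After step 1: y = 7
After step 2: y = 7
After step 3: y = -7
After step 4: y = 2
After step 5: y = 2
After step 6: y = 4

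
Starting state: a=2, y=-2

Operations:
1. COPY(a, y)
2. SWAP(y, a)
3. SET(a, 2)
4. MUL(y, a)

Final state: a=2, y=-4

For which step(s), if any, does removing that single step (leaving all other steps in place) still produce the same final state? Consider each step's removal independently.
Step(s) 2

Testing removal of each single step:
Without step 1: final = a=2, y=4 (different)
Without step 2: final = a=2, y=-4 (same)
Without step 3: final = a=-2, y=4 (different)
Without step 4: final = a=2, y=-2 (different)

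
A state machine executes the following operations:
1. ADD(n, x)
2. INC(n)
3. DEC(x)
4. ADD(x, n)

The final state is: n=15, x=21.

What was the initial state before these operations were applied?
n=7, x=7

Working backwards:
Final state: n=15, x=21
Before step 4 (ADD(x, n)): n=15, x=6
Before step 3 (DEC(x)): n=15, x=7
Before step 2 (INC(n)): n=14, x=7
Before step 1 (ADD(n, x)): n=7, x=7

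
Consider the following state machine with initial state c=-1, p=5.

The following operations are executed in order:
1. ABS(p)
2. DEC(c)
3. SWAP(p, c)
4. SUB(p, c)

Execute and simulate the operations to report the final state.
{c: 5, p: -7}

Step-by-step execution:
Initial: c=-1, p=5
After step 1 (ABS(p)): c=-1, p=5
After step 2 (DEC(c)): c=-2, p=5
After step 3 (SWAP(p, c)): c=5, p=-2
After step 4 (SUB(p, c)): c=5, p=-7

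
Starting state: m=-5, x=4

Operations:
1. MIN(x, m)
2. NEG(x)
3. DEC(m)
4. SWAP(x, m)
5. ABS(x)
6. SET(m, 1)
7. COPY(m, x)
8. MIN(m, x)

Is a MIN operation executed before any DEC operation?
Yes

First MIN: step 1
First DEC: step 3
Since 1 < 3, MIN comes first.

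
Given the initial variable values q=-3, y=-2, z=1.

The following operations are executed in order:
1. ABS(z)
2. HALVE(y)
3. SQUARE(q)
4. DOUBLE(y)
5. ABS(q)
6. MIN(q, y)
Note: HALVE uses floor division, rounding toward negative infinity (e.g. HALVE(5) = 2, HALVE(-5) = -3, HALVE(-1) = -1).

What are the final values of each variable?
{q: -2, y: -2, z: 1}

Step-by-step execution:
Initial: q=-3, y=-2, z=1
After step 1 (ABS(z)): q=-3, y=-2, z=1
After step 2 (HALVE(y)): q=-3, y=-1, z=1
After step 3 (SQUARE(q)): q=9, y=-1, z=1
After step 4 (DOUBLE(y)): q=9, y=-2, z=1
After step 5 (ABS(q)): q=9, y=-2, z=1
After step 6 (MIN(q, y)): q=-2, y=-2, z=1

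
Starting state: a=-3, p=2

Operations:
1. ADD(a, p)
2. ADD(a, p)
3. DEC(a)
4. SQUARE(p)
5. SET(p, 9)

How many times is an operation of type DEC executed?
1

Counting DEC operations:
Step 3: DEC(a) ← DEC
Total: 1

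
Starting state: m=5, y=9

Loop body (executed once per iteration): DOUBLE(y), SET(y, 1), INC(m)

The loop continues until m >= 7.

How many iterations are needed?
2

Tracing iterations:
Initial: m=5, y=9
After iteration 1: m=6, y=1
After iteration 2: m=7, y=1
m >= 7 now holds, so the loop exits after 2 iterations.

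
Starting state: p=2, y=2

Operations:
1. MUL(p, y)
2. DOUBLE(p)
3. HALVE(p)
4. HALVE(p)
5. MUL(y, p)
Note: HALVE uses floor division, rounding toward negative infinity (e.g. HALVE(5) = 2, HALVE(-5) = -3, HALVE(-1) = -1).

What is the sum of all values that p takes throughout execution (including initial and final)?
22

Values of p at each step:
Initial: p = 2
After step 1: p = 4
After step 2: p = 8
After step 3: p = 4
After step 4: p = 2
After step 5: p = 2
Sum = 2 + 4 + 8 + 4 + 2 + 2 = 22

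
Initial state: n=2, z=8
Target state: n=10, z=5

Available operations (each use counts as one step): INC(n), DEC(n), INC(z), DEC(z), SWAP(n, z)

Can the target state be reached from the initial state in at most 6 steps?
Yes

Path (6 steps): INC(n) → INC(n) → INC(n) → INC(z) → INC(z) → SWAP(n, z)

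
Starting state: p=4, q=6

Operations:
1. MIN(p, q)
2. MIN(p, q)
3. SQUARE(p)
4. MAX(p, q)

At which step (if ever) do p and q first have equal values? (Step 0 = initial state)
Never

p and q never become equal during execution.

Comparing values at each step:
Initial: p=4, q=6
After step 1: p=4, q=6
After step 2: p=4, q=6
After step 3: p=16, q=6
After step 4: p=16, q=6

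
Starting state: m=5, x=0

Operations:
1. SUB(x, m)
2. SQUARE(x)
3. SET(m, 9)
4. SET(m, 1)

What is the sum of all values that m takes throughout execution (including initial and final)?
25

Values of m at each step:
Initial: m = 5
After step 1: m = 5
After step 2: m = 5
After step 3: m = 9
After step 4: m = 1
Sum = 5 + 5 + 5 + 9 + 1 = 25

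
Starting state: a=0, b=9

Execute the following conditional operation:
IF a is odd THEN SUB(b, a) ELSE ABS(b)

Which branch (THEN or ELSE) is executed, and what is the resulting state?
Branch: ELSE, Final state: a=0, b=9

Evaluating condition: a is odd
Condition is False, so ELSE branch executes
After ABS(b): a=0, b=9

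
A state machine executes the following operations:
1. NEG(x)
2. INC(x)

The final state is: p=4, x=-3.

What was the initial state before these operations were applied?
p=4, x=4

Working backwards:
Final state: p=4, x=-3
Before step 2 (INC(x)): p=4, x=-4
Before step 1 (NEG(x)): p=4, x=4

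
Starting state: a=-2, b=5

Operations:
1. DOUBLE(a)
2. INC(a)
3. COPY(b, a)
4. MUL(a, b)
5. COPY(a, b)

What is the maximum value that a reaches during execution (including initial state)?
9

Values of a at each step:
Initial: a = -2
After step 1: a = -4
After step 2: a = -3
After step 3: a = -3
After step 4: a = 9 ← maximum
After step 5: a = -3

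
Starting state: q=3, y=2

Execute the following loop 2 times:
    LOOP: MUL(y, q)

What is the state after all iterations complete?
q=3, y=18

Iteration trace:
Start: q=3, y=2
After iteration 1: q=3, y=6
After iteration 2: q=3, y=18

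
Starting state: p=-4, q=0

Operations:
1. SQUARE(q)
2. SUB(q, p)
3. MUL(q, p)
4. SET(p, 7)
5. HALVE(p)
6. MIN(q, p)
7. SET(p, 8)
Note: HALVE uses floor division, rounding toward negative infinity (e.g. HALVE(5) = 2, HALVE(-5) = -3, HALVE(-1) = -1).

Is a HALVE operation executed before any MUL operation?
No

First HALVE: step 5
First MUL: step 3
Since 5 > 3, MUL comes first.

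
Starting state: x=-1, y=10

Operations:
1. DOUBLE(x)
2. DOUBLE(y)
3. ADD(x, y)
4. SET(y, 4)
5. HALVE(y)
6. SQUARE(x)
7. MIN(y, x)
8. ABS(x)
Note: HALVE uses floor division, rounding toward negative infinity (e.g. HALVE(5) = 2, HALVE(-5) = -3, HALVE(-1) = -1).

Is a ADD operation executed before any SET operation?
Yes

First ADD: step 3
First SET: step 4
Since 3 < 4, ADD comes first.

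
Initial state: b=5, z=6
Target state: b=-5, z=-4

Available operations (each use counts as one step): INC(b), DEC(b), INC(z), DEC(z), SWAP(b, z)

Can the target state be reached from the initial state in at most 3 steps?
No

The target state cannot be reached within 3 steps.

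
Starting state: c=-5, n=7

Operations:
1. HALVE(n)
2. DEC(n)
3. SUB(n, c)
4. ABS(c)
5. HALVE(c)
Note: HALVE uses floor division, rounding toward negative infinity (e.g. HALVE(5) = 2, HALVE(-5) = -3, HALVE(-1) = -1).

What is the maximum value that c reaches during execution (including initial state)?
5

Values of c at each step:
Initial: c = -5
After step 1: c = -5
After step 2: c = -5
After step 3: c = -5
After step 4: c = 5 ← maximum
After step 5: c = 2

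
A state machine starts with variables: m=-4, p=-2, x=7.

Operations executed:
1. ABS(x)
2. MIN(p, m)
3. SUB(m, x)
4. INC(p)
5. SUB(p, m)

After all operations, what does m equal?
m = -11

Tracing execution:
Step 1: ABS(x) → m = -4
Step 2: MIN(p, m) → m = -4
Step 3: SUB(m, x) → m = -11
Step 4: INC(p) → m = -11
Step 5: SUB(p, m) → m = -11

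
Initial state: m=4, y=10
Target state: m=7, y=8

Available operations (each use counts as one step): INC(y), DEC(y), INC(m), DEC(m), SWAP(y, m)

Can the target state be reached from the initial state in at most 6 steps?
Yes

Path (5 steps): DEC(y) → DEC(y) → INC(m) → INC(m) → INC(m)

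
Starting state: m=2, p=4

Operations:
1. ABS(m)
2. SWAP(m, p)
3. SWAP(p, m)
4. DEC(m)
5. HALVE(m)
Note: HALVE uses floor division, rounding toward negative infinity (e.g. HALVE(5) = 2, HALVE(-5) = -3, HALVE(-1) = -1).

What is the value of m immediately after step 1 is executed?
m = 2

Tracing m through execution:
Initial: m = 2
After step 1 (ABS(m)): m = 2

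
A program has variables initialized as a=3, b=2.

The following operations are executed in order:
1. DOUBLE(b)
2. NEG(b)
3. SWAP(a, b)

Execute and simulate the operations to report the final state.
{a: -4, b: 3}

Step-by-step execution:
Initial: a=3, b=2
After step 1 (DOUBLE(b)): a=3, b=4
After step 2 (NEG(b)): a=3, b=-4
After step 3 (SWAP(a, b)): a=-4, b=3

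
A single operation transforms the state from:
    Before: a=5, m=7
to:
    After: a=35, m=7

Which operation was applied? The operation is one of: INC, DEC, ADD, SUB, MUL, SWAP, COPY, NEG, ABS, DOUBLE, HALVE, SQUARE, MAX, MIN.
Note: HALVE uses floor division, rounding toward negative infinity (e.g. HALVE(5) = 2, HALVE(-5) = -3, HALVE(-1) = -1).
MUL(a, m)

Analyzing the change:
Before: a=5, m=7
After: a=35, m=7
Variable a changed from 5 to 35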